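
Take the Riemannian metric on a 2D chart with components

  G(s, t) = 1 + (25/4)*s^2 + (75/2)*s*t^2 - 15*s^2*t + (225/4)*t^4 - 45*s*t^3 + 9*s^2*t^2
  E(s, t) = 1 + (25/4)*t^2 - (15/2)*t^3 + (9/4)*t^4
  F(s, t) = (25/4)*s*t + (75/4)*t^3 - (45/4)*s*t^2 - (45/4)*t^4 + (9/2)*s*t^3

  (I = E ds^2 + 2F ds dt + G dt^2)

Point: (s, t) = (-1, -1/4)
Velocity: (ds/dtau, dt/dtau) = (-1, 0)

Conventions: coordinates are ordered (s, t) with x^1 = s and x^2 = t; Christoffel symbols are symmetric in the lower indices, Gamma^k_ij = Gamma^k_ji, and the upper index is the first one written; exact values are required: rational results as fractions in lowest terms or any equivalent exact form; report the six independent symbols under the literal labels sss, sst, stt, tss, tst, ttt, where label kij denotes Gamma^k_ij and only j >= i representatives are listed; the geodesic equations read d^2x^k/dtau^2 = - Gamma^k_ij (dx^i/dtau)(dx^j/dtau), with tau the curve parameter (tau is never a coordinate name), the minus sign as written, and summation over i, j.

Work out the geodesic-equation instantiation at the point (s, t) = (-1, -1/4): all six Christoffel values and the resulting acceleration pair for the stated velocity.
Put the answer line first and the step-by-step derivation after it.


Answer: Gamma_sss = 0, Gamma_sst = -1196/4737, Gamma_stt = 92/1579, Gamma_tss = 0, Gamma_tst = -4628/4737, Gamma_ttt = 356/1579; accelerations (d^2s/dtau^2, d^2t/dtau^2) = (0, 0)

E = 1553/1024, F = 2047/1024, G = 8945/1024 at the point
E_s = 0, E_t = -299/64, F_s = -299/128, F_t = -17/2, G_s = -1157/64, G_t = 267/64
EG - F^2 = 4737/512;  g^inv = (512/4737) * [[8945/1024, -2047/1024], [-2047/1024, 1553/1024]]
first-kind symbols [ij,l] = (1/2)(d_i g_jl + d_j g_il - d_l g_ij): [ss,s] = E_s/2 = 0, [ss,t] = F_s - E_t/2 = 0, [st,s] = E_t/2 = -299/128, [st,t] = G_s/2 = -1157/128, [tt,s] = F_t - G_s/2 = 69/128, [tt,t] = G_t/2 = 267/128
Gamma^s_ij = (G*[ij,s] - F*[ij,t])/(EG - F^2), Gamma^t_ij = (E*[ij,t] - F*[ij,s])/(EG - F^2)
Gamma_sss = 0, Gamma_sst = -1196/4737, Gamma_stt = 92/1579, Gamma_tss = 0, Gamma_tst = -4628/4737, Gamma_ttt = 356/1579
d^2s/dtau^2 = -(Gamma_sss*(-1)^2 + 2*Gamma_sst*(-1)*(0) + Gamma_stt*(0)^2) = 0
d^2t/dtau^2 = -(Gamma_tss*(-1)^2 + 2*Gamma_tst*(-1)*(0) + Gamma_ttt*(0)^2) = 0


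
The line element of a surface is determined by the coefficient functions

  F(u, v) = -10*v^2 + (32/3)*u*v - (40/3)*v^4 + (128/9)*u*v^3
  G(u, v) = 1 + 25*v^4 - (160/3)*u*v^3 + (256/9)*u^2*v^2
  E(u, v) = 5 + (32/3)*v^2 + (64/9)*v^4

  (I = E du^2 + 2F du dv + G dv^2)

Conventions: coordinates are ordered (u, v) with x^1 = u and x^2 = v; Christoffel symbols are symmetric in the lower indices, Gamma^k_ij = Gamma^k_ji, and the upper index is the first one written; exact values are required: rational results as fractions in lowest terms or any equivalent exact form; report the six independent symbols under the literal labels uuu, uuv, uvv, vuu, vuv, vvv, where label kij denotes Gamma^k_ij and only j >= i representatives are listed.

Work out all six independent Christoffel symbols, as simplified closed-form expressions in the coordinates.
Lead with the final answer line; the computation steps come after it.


Answer: Gamma_uuu = 0, Gamma_uuv = (128*v^3 + 96*v)/(256*u^2*v^2 - 480*u*v^3 + 289*v^4 + 96*v^2 + 45), Gamma_uvv = (128*u*v^2 + 96*u - 240*v^3 - 180*v)/(256*u^2*v^2 - 480*u*v^3 + 289*v^4 + 96*v^2 + 45), Gamma_vuu = 0, Gamma_vuv = (256*u*v^2 - 240*v^3)/(256*u^2*v^2 - 480*u*v^3 + 289*v^4 + 96*v^2 + 45), Gamma_vvv = (256*u^2*v - 720*u*v^2 + 450*v^3)/(256*u^2*v^2 - 480*u*v^3 + 289*v^4 + 96*v^2 + 45)

E = 5 + (32/3)*v^2 + (64/9)*v^4; F = -10*v^2 + (32/3)*u*v - (40/3)*v^4 + (128/9)*u*v^3; G = 1 + 25*v^4 - (160/3)*u*v^3 + (256/9)*u^2*v^2
Gamma^k_ij = (1/2) g^{kl} (d_i g_jl + d_j g_il - d_l g_ij), with g^inv = (1/(EG-F^2)) [[G, -F], [-F, E]]
first partials: E_u = 0, E_v = (64/3)*v + (256/9)*v^3, F_u = (32/3)*v + (128/9)*v^3, F_v = -20*v + (32/3)*u - (160/3)*v^3 + (128/3)*u*v^2, G_u = -(160/3)*v^3 + (512/9)*u*v^2, G_v = 100*v^3 - 160*u*v^2 + (512/9)*u^2*v
D = EG - F^2 = 5 + (32/3)*v^2 + (289/9)*v^4 - (160/3)*u*v^3 + (256/9)*u^2*v^2
expanded: Gamma^u_uu = (G E_u - 2F F_u + F E_v)/(2D), Gamma^u_uv = (G E_v - F G_u)/(2D), Gamma^u_vv = (2G F_v - G G_u - F G_v)/(2D), Gamma^v_uu = (2E F_u - E E_v - F E_u)/(2D), Gamma^v_uv = (E G_u - F E_v)/(2D), Gamma^v_vv = (E G_v - 2F F_v + F G_u)/(2D); substitute and cancel common factors


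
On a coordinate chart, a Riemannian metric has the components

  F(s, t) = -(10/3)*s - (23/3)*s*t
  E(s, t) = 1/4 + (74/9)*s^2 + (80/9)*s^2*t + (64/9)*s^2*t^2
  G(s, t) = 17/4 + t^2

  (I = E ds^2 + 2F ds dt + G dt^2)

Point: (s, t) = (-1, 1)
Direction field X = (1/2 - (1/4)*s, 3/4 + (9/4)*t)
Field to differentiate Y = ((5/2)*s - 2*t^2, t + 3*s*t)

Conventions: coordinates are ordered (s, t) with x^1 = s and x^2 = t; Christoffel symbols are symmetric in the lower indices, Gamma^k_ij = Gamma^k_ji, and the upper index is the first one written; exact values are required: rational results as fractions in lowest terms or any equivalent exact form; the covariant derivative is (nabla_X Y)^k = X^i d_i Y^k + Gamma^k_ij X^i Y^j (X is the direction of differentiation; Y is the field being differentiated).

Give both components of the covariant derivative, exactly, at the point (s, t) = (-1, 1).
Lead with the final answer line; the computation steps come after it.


Answer: (nabla_X Y)^s = -602655/2872, (nabla_X Y)^t = 614685/1436

E = 881/36, F = 11, G = 21/4 at the point
E_s = -436/9, E_t = 208/9, F_s = -11, F_t = 23/3, G_s = 0, G_t = 2
EG - F^2 = 359/48;  g^inv = (48/359) * [[21/4, -11], [-11, 881/36]]
first-kind symbols [ij,l] = (1/2)(d_i g_jl + d_j g_il - d_l g_ij): [ss,s] = E_s/2 = -218/9, [ss,t] = F_s - E_t/2 = -203/9, [st,s] = E_t/2 = 104/9, [st,t] = G_s/2 = 0, [tt,s] = F_t - G_s/2 = 23/3, [tt,t] = G_t/2 = 1
Gamma^s_ij = (G*[ij,s] - F*[ij,t])/(EG - F^2), Gamma^t_ij = (E*[ij,t] - F*[ij,s])/(EG - F^2)
Gamma_sss = 17416/1077, Gamma_sst = 2912/359, Gamma_stt = 1404/359, Gamma_tss = -370060/9693, Gamma_tst = -18304/1077, Gamma_ttt = -8620/1077
X = (3/4, 3), Y = (-9/2, -2) at the point


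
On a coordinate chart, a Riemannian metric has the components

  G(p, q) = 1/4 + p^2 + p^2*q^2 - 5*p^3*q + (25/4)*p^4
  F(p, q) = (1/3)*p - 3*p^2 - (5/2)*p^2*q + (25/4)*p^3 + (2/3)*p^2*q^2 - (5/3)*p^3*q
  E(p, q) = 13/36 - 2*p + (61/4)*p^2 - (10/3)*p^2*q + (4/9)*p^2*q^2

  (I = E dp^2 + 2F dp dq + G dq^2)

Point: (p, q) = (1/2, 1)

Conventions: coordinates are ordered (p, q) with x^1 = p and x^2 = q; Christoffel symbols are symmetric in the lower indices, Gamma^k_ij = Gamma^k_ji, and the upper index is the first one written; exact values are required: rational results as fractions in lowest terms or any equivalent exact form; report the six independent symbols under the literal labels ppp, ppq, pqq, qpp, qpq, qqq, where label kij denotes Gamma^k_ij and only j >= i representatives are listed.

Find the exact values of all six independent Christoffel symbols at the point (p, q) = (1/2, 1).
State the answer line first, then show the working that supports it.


Answer: Gamma_ppp = 1779/802, Gamma_ppq = 253/1604, Gamma_pqq = -1971/3208, Gamma_qpp = 5939/10827, Gamma_qpq = 3553/2406, Gamma_qqq = -3271/4812

E = 353/144, F = -15/32, G = 33/64 at the point
E_p = 373/36, E_q = -11/18, F_p = -17/16, F_q = -1/2, G_p = 11/8, G_q = -1/8
EG - F^2 = 401/384;  g^inv = (384/401) * [[33/64, 15/32], [15/32, 353/144]]
first-kind symbols [ij,l] = (1/2)(d_i g_jl + d_j g_il - d_l g_ij): [pp,p] = E_p/2 = 373/72, [pp,q] = F_p - E_q/2 = -109/144, [pq,p] = E_q/2 = -11/36, [pq,q] = G_p/2 = 11/16, [qq,p] = F_q - G_p/2 = -19/16, [qq,q] = G_q/2 = -1/16
Gamma^p_ij = (G*[ij,p] - F*[ij,q])/(EG - F^2), Gamma^q_ij = (E*[ij,q] - F*[ij,p])/(EG - F^2)


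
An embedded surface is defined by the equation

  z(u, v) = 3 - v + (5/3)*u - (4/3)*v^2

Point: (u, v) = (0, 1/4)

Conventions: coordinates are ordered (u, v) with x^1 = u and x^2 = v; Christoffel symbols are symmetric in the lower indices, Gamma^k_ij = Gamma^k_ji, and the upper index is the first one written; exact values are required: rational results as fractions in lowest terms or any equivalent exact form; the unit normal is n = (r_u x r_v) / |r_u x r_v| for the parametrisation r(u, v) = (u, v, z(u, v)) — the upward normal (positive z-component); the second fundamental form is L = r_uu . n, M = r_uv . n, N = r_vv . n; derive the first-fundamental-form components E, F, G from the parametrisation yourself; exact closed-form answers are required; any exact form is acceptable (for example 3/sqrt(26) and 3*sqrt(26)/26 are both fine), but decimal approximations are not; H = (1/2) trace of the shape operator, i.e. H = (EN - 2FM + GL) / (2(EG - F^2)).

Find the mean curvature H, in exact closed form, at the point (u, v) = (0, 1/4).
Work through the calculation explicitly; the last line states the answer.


z_u = 5/3, z_v = -5/3, z_uu = 0, z_uv = 0, z_vv = -8/3
E = 34/9, F = -25/9, G = 34/9; answer radicand W^2 = 59/9
unnormalised second-form numerators: l = 0, m = 0, n = -8/3; L = l/sqrt(59/9), and similarly M = m/sqrt(W^2), N = n/sqrt(W^2)
H = (E*n - 2*F*m + G*l) / (2*(EG - F^2)*sqrt(W^2)); E*n - 2*F*m + G*l = -272/27, EG - F^2 = 59/9, so H = (-136/177)/sqrt(59/9)

Answer: H = -136*sqrt(59)/3481


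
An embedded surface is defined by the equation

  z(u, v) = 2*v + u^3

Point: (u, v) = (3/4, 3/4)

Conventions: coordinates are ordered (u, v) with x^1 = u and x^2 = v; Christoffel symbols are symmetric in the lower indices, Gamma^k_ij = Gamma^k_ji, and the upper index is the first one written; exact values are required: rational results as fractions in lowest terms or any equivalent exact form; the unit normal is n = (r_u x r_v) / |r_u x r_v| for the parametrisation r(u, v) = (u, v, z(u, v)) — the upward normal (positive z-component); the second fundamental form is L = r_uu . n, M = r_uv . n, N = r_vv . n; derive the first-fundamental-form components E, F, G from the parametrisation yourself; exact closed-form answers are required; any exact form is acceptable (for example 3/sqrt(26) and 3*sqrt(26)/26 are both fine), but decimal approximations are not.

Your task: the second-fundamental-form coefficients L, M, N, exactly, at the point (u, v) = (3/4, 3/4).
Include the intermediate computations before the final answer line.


z_u = 27/16, z_v = 2, z_uu = 9/2, z_uv = 0, z_vv = 0
E = 985/256, F = 27/8, G = 5; answer radicand W^2 = 2009/256
unnormalised second-form numerators: l = 9/2, m = 0, n = 0; L = l/sqrt(2009/256), and similarly M = m/sqrt(W^2), N = n/sqrt(W^2)

Answer: L = 72*sqrt(41)/287, M = 0, N = 0


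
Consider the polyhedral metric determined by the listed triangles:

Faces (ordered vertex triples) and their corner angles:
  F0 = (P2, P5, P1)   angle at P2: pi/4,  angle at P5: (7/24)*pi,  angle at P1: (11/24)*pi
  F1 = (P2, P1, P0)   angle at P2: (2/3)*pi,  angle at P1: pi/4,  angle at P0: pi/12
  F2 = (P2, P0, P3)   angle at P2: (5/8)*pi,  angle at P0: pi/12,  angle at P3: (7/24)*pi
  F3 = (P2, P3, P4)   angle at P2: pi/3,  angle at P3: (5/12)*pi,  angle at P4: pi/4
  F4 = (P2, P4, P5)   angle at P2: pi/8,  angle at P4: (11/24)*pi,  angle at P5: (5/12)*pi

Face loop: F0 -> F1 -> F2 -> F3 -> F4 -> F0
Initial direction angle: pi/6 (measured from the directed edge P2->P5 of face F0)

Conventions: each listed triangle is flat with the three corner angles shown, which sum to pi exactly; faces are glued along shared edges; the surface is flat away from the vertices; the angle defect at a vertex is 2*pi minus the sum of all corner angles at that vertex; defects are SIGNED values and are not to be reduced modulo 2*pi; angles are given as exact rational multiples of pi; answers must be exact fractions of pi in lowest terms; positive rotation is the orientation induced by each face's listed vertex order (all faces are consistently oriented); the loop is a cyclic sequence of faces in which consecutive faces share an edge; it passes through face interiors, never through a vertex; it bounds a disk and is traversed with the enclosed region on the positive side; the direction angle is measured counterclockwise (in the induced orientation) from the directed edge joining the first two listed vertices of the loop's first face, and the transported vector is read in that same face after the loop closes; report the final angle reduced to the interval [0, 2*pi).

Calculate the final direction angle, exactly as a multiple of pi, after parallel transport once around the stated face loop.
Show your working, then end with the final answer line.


enclosed vertex P2: corner angles sum to 2*pi, defect = 2*pi - 2*pi = 0
holonomy = initial angle + sum of enclosed defects (mod 2*pi), positive in the induced orientation
final angle = pi/6 + 0 = pi/6 (mod 2*pi)

Answer: final direction angle = pi/6


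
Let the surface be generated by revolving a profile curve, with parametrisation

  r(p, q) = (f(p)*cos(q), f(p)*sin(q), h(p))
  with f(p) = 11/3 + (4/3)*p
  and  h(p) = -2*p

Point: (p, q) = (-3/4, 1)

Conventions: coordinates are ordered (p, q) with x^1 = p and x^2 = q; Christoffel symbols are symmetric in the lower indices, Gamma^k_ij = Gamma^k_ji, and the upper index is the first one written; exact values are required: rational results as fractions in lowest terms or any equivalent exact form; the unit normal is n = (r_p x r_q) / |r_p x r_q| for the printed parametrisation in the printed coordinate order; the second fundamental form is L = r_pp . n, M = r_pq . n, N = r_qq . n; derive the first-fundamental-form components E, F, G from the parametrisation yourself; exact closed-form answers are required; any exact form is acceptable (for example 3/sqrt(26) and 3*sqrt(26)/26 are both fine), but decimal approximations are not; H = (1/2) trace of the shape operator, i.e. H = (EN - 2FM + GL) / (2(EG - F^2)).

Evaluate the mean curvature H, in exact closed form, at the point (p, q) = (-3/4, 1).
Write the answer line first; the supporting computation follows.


Answer: H = -9*sqrt(13)/208

f = 8/3, f' = 4/3, f'' = 0, h' = -2, h'' = 0
E = 52/9, F = 0, G = 64/9; answer radicand W^2 = 52/9
unnormalised second-form numerators: l = 0, m = 0, n = -16/3; L = l/sqrt(52/9), and similarly M = m/sqrt(W^2), N = n/sqrt(W^2)
H = (E*n - 2*F*m + G*l) / (2*(EG - F^2)*sqrt(W^2)); E*n - 2*F*m + G*l = -832/27, EG - F^2 = 3328/81, so H = (-3/8)/sqrt(52/9)


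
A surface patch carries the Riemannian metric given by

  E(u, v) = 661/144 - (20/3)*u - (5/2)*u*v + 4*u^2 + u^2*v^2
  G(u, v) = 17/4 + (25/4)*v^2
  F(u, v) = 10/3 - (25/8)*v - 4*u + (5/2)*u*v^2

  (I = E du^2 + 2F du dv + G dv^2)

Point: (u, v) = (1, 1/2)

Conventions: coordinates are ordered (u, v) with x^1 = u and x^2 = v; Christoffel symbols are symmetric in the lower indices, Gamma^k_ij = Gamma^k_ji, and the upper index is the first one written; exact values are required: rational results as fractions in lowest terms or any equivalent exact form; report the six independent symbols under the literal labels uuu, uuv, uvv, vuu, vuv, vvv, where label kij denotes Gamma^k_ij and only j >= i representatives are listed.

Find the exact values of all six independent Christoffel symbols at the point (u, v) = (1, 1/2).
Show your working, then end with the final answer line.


E = 133/144, F = -77/48, G = 93/16 at the point
E_u = 7/12, E_v = -3/2, F_u = -27/8, F_v = -5/8, G_u = 0, G_v = 25/4
EG - F^2 = 805/288;  g^inv = (288/805) * [[93/16, 77/48], [77/48, 133/144]]
first-kind symbols [ij,l] = (1/2)(d_i g_jl + d_j g_il - d_l g_ij): [uu,u] = E_u/2 = 7/24, [uu,v] = F_u - E_v/2 = -21/8, [uv,u] = E_v/2 = -3/4, [uv,v] = G_u/2 = 0, [vv,u] = F_v - G_u/2 = -5/8, [vv,v] = G_v/2 = 25/8
Gamma^u_ij = (G*[ij,u] - F*[ij,v])/(EG - F^2), Gamma^v_ij = (E*[ij,v] - F*[ij,u])/(EG - F^2)

Answer: Gamma_uuu = -9/10, Gamma_uuv = -2511/1610, Gamma_uvv = 159/322, Gamma_vuu = -7/10, Gamma_vuv = -99/230, Gamma_vvv = 31/46


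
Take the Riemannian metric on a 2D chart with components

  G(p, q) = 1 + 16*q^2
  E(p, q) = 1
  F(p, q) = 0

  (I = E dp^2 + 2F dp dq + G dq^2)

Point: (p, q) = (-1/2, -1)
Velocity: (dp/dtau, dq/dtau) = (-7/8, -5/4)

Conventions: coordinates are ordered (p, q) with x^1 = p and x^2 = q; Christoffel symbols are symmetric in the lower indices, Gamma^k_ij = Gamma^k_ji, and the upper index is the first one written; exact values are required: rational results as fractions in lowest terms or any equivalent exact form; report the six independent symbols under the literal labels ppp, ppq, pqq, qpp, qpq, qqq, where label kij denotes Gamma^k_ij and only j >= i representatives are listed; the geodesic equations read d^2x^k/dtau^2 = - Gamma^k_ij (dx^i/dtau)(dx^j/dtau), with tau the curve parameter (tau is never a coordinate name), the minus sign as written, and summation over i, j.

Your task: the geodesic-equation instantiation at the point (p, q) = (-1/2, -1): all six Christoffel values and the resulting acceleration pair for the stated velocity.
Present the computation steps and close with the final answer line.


E = 1, F = 0, G = 17 at the point
E_p = 0, E_q = 0, F_p = 0, F_q = 0, G_p = 0, G_q = -32
EG - F^2 = 17;  g^inv = (1/17) * [[17, 0], [0, 1]]
first-kind symbols [ij,l] = (1/2)(d_i g_jl + d_j g_il - d_l g_ij): [pp,p] = E_p/2 = 0, [pp,q] = F_p - E_q/2 = 0, [pq,p] = E_q/2 = 0, [pq,q] = G_p/2 = 0, [qq,p] = F_q - G_p/2 = 0, [qq,q] = G_q/2 = -16
Gamma^p_ij = (G*[ij,p] - F*[ij,q])/(EG - F^2), Gamma^q_ij = (E*[ij,q] - F*[ij,p])/(EG - F^2)
Gamma_ppp = 0, Gamma_ppq = 0, Gamma_pqq = 0, Gamma_qpp = 0, Gamma_qpq = 0, Gamma_qqq = -16/17
d^2p/dtau^2 = -(Gamma_ppp*(-7/8)^2 + 2*Gamma_ppq*(-7/8)*(-5/4) + Gamma_pqq*(-5/4)^2) = 0
d^2q/dtau^2 = -(Gamma_qpp*(-7/8)^2 + 2*Gamma_qpq*(-7/8)*(-5/4) + Gamma_qqq*(-5/4)^2) = 25/17

Answer: Gamma_ppp = 0, Gamma_ppq = 0, Gamma_pqq = 0, Gamma_qpp = 0, Gamma_qpq = 0, Gamma_qqq = -16/17; accelerations (d^2p/dtau^2, d^2q/dtau^2) = (0, 25/17)


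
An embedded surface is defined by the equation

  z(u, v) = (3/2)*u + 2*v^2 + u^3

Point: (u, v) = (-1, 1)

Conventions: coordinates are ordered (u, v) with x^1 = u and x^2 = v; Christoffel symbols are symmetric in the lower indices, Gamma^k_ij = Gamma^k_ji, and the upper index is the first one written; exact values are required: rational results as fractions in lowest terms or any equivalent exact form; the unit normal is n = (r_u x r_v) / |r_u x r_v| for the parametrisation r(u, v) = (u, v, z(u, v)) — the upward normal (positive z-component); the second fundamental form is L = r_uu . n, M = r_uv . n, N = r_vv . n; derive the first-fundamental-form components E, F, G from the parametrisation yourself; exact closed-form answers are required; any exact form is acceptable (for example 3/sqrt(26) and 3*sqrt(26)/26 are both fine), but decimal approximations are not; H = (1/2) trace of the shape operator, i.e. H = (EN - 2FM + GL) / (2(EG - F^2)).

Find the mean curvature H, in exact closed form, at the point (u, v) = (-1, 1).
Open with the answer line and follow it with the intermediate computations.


Answer: H = -68*sqrt(149)/22201

z_u = 9/2, z_v = 4, z_uu = -6, z_uv = 0, z_vv = 4
E = 85/4, F = 18, G = 17; answer radicand W^2 = 149/4
unnormalised second-form numerators: l = -6, m = 0, n = 4; L = l/sqrt(149/4), and similarly M = m/sqrt(W^2), N = n/sqrt(W^2)
H = (E*n - 2*F*m + G*l) / (2*(EG - F^2)*sqrt(W^2)); E*n - 2*F*m + G*l = -17, EG - F^2 = 149/4, so H = (-34/149)/sqrt(149/4)


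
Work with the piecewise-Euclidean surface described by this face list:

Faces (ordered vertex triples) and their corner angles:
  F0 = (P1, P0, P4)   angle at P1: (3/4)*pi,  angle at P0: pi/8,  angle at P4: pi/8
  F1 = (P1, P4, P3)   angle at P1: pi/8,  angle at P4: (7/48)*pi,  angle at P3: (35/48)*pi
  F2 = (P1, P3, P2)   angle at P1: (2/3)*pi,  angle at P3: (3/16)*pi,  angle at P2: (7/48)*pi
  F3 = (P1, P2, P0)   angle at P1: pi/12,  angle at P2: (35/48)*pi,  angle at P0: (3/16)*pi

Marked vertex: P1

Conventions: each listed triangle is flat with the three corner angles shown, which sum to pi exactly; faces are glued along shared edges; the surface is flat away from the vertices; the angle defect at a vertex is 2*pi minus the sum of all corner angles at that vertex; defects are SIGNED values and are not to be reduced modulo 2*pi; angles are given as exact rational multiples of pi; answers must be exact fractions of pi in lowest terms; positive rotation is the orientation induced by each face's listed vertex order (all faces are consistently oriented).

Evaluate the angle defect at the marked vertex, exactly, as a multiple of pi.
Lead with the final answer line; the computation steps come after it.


Answer: defect(P1) = (3/8)*pi

Sum of corner angles at P1: (13/8)*pi
defect = 2*pi - (13/8)*pi


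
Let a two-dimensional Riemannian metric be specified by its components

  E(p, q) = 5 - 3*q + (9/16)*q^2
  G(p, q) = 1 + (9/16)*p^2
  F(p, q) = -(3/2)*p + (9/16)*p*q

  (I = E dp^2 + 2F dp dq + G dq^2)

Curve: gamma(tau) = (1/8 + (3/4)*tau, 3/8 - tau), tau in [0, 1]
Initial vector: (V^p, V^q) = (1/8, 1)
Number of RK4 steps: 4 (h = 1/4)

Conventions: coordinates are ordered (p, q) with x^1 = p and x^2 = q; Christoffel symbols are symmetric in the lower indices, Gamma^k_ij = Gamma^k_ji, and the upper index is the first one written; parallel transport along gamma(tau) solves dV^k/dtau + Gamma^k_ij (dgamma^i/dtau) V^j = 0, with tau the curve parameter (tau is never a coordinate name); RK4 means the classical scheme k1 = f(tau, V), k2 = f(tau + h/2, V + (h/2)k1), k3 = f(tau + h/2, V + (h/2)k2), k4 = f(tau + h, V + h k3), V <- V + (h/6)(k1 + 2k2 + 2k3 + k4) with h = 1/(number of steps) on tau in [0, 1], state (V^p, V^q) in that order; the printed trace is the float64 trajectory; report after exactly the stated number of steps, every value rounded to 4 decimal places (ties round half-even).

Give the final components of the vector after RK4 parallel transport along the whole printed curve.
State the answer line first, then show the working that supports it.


Answer: V^p = 0.2778, V^q = 0.9752

gamma'(tau) = (3/4, -1); f(tau, V)^k = -Gamma^k_ij(gamma(tau)) gamma'^i(tau) V^j; h = 1/4; intermediate values shown to 6 dp
curve data and Christoffel symbols at the stage parameters:
  tau = 0.000000: gamma = (0.125000, 0.375000), gamma' = (0.750000, -1.000000); Gamma_ppp = 0.000000, Gamma_ppq = -0.325283, Gamma_pqq = 0.000000, Gamma_qpp = 0.000000, Gamma_qpq = 0.017743, Gamma_qqq = 0.000000
  tau = 0.125000: gamma = (0.218750, 0.250000), gamma' = (0.750000, -1.000000); Gamma_ppp = 0.000000, Gamma_ppq = -0.315249, Gamma_pqq = 0.000000, Gamma_qpp = 0.000000, Gamma_qpq = 0.028535, Gamma_qqq = 0.000000
  tau = 0.250000: gamma = (0.312500, 0.125000), gamma' = (0.750000, -1.000000); Gamma_ppp = 0.000000, Gamma_ppq = -0.304921, Gamma_pqq = 0.000000, Gamma_qpp = 0.000000, Gamma_qpq = 0.037490, Gamma_qqq = 0.000000
  tau = 0.375000: gamma = (0.406250, 0.000000), gamma' = (0.750000, -1.000000); Gamma_ppp = 0.000000, Gamma_ppq = -0.294531, Gamma_pqq = 0.000000, Gamma_qpp = 0.000000, Gamma_qpq = 0.044870, Gamma_qqq = 0.000000
  tau = 0.500000: gamma = (0.500000, -0.125000), gamma' = (0.750000, -1.000000); Gamma_ppp = 0.000000, Gamma_ppq = -0.284250, Gamma_pqq = 0.000000, Gamma_qpp = 0.000000, Gamma_qpq = 0.050910, Gamma_qqq = 0.000000
  tau = 0.625000: gamma = (0.593750, -0.250000), gamma' = (0.750000, -1.000000); Gamma_ppp = 0.000000, Gamma_ppq = -0.274193, Gamma_pqq = 0.000000, Gamma_qpp = 0.000000, Gamma_qpq = 0.055818, Gamma_qqq = 0.000000
  tau = 0.750000: gamma = (0.687500, -0.375000), gamma' = (0.750000, -1.000000); Gamma_ppp = 0.000000, Gamma_ppq = -0.264443, Gamma_pqq = 0.000000, Gamma_qpp = 0.000000, Gamma_qpq = 0.059771, Gamma_qqq = 0.000000
  tau = 0.875000: gamma = (0.781250, -0.500000), gamma' = (0.750000, -1.000000); Gamma_ppp = 0.000000, Gamma_ppq = -0.255049, Gamma_pqq = 0.000000, Gamma_qpp = 0.000000, Gamma_qpq = 0.062923, Gamma_qqq = 0.000000
  tau = 1.000000: gamma = (0.875000, -0.625000), gamma' = (0.750000, -1.000000); Gamma_ppp = 0.000000, Gamma_ppq = -0.246042, Gamma_pqq = 0.000000, Gamma_qpp = 0.000000, Gamma_qpq = 0.065404, Gamma_qqq = 0.000000
step 0: V^p = 0.1250, V^q = 1.0000
step 1: k1 = (0.203302, -0.011089), k2 = (0.188691, -0.017080), k3 = (0.189090, -0.017116), k4 = (0.175182, -0.021539); V <- V + (h/6)(k1 + 2k2 + 2k3 + k4): V^p = 0.1723, V^q = 0.9958
step 2: k1 = (0.175205, -0.021542), k2 = (0.162190, -0.024709), k3 = (0.162582, -0.024768), k4 = (0.150454, -0.026947); V <- V + (h/6)(k1 + 2k2 + 2k3 + k4): V^p = 0.2129, V^q = 0.9896
step 3: k1 = (0.150468, -0.026949), k2 = (0.139294, -0.028356), k3 = (0.139641, -0.028427), k4 = (0.129342, -0.029235); V <- V + (h/6)(k1 + 2k2 + 2k3 + k4): V^p = 0.2478, V^q = 0.9826
step 4: k1 = (0.129350, -0.029237), k2 = (0.119932, -0.029589), k3 = (0.120224, -0.029661), k4 = (0.111586, -0.029662); V <- V + (h/6)(k1 + 2k2 + 2k3 + k4): V^p = 0.2778, V^q = 0.9752


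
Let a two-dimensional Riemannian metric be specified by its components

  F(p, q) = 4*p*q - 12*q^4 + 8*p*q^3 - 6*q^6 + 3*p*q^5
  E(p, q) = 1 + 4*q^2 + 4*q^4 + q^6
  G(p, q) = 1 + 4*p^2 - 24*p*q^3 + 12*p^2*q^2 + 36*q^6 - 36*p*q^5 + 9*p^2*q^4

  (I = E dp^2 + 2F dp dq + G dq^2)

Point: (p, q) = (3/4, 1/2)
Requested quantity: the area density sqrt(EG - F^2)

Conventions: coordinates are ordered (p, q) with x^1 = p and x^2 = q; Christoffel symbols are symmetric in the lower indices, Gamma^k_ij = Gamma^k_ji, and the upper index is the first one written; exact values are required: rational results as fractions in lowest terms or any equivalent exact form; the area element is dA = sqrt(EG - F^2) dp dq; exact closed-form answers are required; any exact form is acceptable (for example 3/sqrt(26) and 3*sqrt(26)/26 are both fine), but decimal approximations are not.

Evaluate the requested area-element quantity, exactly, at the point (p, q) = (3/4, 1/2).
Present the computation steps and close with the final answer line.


E = 145/64, F = 189/128, G = 697/256; EG - F^2 = 1021/256

Answer: sqrt(EG - F^2) = sqrt(1021)/16


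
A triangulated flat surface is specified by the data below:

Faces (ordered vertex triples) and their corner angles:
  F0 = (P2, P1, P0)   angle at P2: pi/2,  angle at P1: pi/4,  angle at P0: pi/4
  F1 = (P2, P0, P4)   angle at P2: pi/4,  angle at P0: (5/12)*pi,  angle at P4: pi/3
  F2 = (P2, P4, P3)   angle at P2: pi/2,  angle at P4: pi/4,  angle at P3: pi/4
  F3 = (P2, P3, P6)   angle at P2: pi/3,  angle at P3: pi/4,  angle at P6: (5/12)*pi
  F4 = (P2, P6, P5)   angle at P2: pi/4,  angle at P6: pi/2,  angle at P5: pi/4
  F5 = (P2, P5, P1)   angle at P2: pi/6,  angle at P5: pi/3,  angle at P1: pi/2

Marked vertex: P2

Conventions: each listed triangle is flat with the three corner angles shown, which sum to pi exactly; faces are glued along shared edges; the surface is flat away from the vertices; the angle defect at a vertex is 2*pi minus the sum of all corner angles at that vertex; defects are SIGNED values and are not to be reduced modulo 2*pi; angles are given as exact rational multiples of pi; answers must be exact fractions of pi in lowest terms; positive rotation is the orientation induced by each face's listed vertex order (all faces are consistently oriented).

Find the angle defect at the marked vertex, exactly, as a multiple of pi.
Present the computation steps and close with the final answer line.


Sum of corner angles at P2: 2*pi
defect = 2*pi - 2*pi

Answer: defect(P2) = 0


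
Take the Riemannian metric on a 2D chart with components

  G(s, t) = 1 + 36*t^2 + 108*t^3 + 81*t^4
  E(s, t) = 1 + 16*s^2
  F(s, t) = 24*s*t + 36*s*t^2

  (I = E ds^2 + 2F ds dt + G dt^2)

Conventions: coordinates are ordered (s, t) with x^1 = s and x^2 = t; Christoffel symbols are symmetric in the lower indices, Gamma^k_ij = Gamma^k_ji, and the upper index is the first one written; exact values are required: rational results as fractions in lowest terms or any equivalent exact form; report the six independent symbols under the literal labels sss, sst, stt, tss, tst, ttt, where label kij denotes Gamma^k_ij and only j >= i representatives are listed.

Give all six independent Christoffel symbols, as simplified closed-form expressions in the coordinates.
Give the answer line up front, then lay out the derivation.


Answer: Gamma_sss = 16*s/(16*s^2 + 81*t^4 + 108*t^3 + 36*t^2 + 1), Gamma_sst = 0, Gamma_stt = (72*s*t + 24*s)/(16*s^2 + 81*t^4 + 108*t^3 + 36*t^2 + 1), Gamma_tss = (36*t^2 + 24*t)/(16*s^2 + 81*t^4 + 108*t^3 + 36*t^2 + 1), Gamma_tst = 0, Gamma_ttt = (162*t^3 + 162*t^2 + 36*t)/(16*s^2 + 81*t^4 + 108*t^3 + 36*t^2 + 1)

E = 1 + 16*s^2; F = 24*s*t + 36*s*t^2; G = 1 + 36*t^2 + 108*t^3 + 81*t^4
Gamma^k_ij = (1/2) g^{kl} (d_i g_jl + d_j g_il - d_l g_ij), with g^inv = (1/(EG-F^2)) [[G, -F], [-F, E]]
first partials: E_s = 32*s, E_t = 0, F_s = 24*t + 36*t^2, F_t = 24*s + 72*s*t, G_s = 0, G_t = 72*t + 324*t^2 + 324*t^3
D = EG - F^2 = 1 + 36*t^2 + 16*s^2 + 108*t^3 + 81*t^4
expanded: Gamma^s_ss = (G E_s - 2F F_s + F E_t)/(2D), Gamma^s_st = (G E_t - F G_s)/(2D), Gamma^s_tt = (2G F_t - G G_s - F G_t)/(2D), Gamma^t_ss = (2E F_s - E E_t - F E_s)/(2D), Gamma^t_st = (E G_s - F E_t)/(2D), Gamma^t_tt = (E G_t - 2F F_t + F G_s)/(2D); substitute and cancel common factors


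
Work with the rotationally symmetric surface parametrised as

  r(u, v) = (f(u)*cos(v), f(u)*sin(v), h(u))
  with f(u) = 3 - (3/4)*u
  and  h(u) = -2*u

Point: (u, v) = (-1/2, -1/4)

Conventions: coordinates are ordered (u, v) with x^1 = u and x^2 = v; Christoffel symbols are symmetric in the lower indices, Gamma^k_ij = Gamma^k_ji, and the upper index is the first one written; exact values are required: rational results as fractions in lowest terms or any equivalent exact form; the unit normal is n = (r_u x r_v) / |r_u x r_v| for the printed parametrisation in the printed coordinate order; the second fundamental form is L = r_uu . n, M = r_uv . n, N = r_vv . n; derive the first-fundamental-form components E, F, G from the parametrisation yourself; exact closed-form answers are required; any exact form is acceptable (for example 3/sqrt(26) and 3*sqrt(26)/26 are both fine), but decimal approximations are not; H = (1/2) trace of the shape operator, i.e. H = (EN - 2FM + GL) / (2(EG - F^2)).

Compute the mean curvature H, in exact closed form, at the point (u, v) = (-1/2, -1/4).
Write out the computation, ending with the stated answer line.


f = 27/8, f' = -3/4, f'' = 0, h' = -2, h'' = 0
E = 73/16, F = 0, G = 729/64; answer radicand W^2 = 73/16
unnormalised second-form numerators: l = 0, m = 0, n = -27/4; L = l/sqrt(73/16), and similarly M = m/sqrt(W^2), N = n/sqrt(W^2)
H = (E*n - 2*F*m + G*l) / (2*(EG - F^2)*sqrt(W^2)); E*n - 2*F*m + G*l = -1971/64, EG - F^2 = 53217/1024, so H = (-8/27)/sqrt(73/16)

Answer: H = -32*sqrt(73)/1971


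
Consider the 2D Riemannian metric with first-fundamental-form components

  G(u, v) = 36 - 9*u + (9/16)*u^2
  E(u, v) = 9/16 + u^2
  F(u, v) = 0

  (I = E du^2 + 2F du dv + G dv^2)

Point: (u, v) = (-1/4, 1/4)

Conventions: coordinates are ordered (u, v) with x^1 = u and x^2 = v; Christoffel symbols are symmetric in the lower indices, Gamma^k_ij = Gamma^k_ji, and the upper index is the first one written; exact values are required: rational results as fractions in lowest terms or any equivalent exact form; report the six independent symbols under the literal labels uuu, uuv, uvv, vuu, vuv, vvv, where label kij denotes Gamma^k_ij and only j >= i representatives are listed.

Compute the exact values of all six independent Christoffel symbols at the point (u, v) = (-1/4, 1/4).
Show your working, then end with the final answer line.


E = 5/8, F = 0, G = 9801/256 at the point
E_u = -1/2, E_v = 0, F_u = 0, F_v = 0, G_u = -297/32, G_v = 0
EG - F^2 = 49005/2048;  g^inv = (2048/49005) * [[9801/256, 0], [0, 5/8]]
first-kind symbols [ij,l] = (1/2)(d_i g_jl + d_j g_il - d_l g_ij): [uu,u] = E_u/2 = -1/4, [uu,v] = F_u - E_v/2 = 0, [uv,u] = E_v/2 = 0, [uv,v] = G_u/2 = -297/64, [vv,u] = F_v - G_u/2 = 297/64, [vv,v] = G_v/2 = 0
Gamma^u_ij = (G*[ij,u] - F*[ij,v])/(EG - F^2), Gamma^v_ij = (E*[ij,v] - F*[ij,u])/(EG - F^2)

Answer: Gamma_uuu = -2/5, Gamma_uuv = 0, Gamma_uvv = 297/40, Gamma_vuu = 0, Gamma_vuv = -4/33, Gamma_vvv = 0


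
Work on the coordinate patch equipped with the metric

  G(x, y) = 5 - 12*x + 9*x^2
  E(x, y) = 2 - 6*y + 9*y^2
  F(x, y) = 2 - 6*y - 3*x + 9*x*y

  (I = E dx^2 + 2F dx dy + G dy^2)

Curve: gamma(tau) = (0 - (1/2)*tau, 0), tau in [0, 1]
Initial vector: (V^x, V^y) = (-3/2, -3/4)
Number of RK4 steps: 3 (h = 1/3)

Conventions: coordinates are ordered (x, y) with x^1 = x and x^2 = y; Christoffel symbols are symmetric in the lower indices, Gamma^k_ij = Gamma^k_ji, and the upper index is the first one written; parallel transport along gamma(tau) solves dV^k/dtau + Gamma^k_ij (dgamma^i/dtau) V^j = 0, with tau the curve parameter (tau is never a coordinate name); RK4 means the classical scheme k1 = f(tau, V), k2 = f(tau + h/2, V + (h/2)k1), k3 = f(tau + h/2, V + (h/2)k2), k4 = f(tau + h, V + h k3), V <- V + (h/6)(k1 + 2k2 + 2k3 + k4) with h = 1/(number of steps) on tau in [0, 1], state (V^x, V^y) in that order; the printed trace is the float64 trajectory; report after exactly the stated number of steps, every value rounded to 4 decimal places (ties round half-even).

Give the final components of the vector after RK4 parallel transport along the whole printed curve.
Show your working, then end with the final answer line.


gamma'(tau) = (-1/2, 0); f(tau, V)^k = -Gamma^k_ij(gamma(tau)) gamma'^i(tau) V^j; h = 1/3; intermediate values shown to 6 dp
curve data and Christoffel symbols at the stage parameters:
  tau = 0.000000: gamma = (0.000000, 0.000000), gamma' = (-0.500000, 0.000000); Gamma_xxx = 0.000000, Gamma_xxy = -0.500000, Gamma_xyy = 0.000000, Gamma_yxx = 0.000000, Gamma_yxy = -1.000000, Gamma_yyy = 0.000000
  tau = 0.166667: gamma = (-0.083333, 0.000000), gamma' = (-0.500000, 0.000000); Gamma_xxx = 0.000000, Gamma_xxy = -0.424779, Gamma_xyy = 0.000000, Gamma_yxx = 0.000000, Gamma_yxy = -0.955752, Gamma_yyy = 0.000000
  tau = 0.333333: gamma = (-0.166667, 0.000000), gamma' = (-0.500000, 0.000000); Gamma_xxx = 0.000000, Gamma_xxy = -0.363636, Gamma_xyy = 0.000000, Gamma_yxx = 0.000000, Gamma_yxy = -0.909091, Gamma_yyy = 0.000000
  tau = 0.500000: gamma = (-0.250000, 0.000000), gamma' = (-0.500000, 0.000000); Gamma_xxx = 0.000000, Gamma_xxy = -0.313725, Gamma_xyy = 0.000000, Gamma_yxx = 0.000000, Gamma_yxy = -0.862745, Gamma_yyy = 0.000000
  tau = 0.666667: gamma = (-0.333333, 0.000000), gamma' = (-0.500000, 0.000000); Gamma_xxx = 0.000000, Gamma_xxy = -0.272727, Gamma_xyy = 0.000000, Gamma_yxx = 0.000000, Gamma_yxy = -0.818182, Gamma_yyy = 0.000000
  tau = 0.833333: gamma = (-0.416667, 0.000000), gamma' = (-0.500000, 0.000000); Gamma_xxx = 0.000000, Gamma_xxy = -0.238806, Gamma_xyy = 0.000000, Gamma_yxx = 0.000000, Gamma_yxy = -0.776119, Gamma_yyy = 0.000000
  tau = 1.000000: gamma = (-0.500000, 0.000000), gamma' = (-0.500000, 0.000000); Gamma_xxx = 0.000000, Gamma_xxy = -0.210526, Gamma_xyy = 0.000000, Gamma_yxx = 0.000000, Gamma_yxy = -0.736842, Gamma_yyy = 0.000000
step 0: V^x = -1.5000, V^y = -0.7500
step 1: k1 = (0.187500, 0.375000), k2 = (0.146018, 0.328540), k3 = (0.147662, 0.332240), k4 = (0.116228, 0.290570); V <- V + (h/6)(k1 + 2k2 + 2k3 + k4): V^x = -1.4505, V^y = -0.6396
step 2: k1 = (0.116292, 0.290729), k2 = (0.092729, 0.255005), k3 = (0.093663, 0.257574), k4 = (0.075511, 0.226532); V <- V + (h/6)(k1 + 2k2 + 2k3 + k4): V^x = -1.4191, V^y = -0.5539
step 3: k1 = (0.075534, 0.226601), k2 = (0.061629, 0.200296), k3 = (0.062153, 0.201997), k4 = (0.051219, 0.179267); V <- V + (h/6)(k1 + 2k2 + 2k3 + k4): V^x = -1.3983, V^y = -0.4867

Answer: V^x = -1.3983, V^y = -0.4867


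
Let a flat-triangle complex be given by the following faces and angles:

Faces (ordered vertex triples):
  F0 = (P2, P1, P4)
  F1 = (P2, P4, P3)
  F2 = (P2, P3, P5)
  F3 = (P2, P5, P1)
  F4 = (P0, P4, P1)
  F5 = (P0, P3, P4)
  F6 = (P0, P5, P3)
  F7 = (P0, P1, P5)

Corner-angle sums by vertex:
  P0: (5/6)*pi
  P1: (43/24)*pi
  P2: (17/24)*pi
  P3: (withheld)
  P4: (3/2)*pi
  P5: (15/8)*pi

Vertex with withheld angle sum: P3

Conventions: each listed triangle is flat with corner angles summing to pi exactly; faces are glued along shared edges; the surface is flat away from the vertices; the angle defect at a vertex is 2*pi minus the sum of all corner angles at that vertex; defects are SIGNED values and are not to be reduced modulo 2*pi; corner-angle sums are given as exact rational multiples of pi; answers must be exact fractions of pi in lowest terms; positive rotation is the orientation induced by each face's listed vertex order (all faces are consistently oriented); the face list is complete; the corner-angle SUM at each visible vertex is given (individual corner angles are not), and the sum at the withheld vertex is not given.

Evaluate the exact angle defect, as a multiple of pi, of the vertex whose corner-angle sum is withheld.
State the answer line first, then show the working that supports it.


Answer: defect(P3) = (17/24)*pi

V = 6, E = 12, F = 8; chi = V - E + F = 2
Gauss-Bonnet: total defect = 2*pi*chi = 4*pi; visible defects sum to (79/24)*pi


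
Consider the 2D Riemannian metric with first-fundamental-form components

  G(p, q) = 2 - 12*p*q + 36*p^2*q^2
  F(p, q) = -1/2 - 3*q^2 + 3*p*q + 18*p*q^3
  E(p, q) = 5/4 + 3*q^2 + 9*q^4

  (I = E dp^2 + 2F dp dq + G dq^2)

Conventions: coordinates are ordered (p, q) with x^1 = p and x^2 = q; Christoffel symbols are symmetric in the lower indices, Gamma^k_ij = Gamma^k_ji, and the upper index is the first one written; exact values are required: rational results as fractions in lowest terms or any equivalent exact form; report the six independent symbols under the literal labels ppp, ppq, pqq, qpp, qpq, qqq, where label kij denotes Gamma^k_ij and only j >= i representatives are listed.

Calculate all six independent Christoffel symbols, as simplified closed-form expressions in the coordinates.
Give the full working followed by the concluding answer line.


E = 5/4 + 3*q^2 + 9*q^4; F = -1/2 - 3*q^2 + 3*p*q + 18*p*q^3; G = 2 - 12*p*q + 36*p^2*q^2
Gamma^k_ij = (1/2) g^{kl} (d_i g_jl + d_j g_il - d_l g_ij), with g^inv = (1/(EG-F^2)) [[G, -F], [-F, E]]
first partials: E_p = 0, E_q = 6*q + 36*q^3, F_p = 3*q + 18*q^3, F_q = -6*q + 3*p + 54*p*q^2, G_p = -12*q + 72*p*q^2, G_q = -12*p + 72*p^2*q
D = EG - F^2 = 9/4 + 3*q^2 - 12*p*q + 9*q^4 + 36*p^2*q^2
expanded: Gamma^p_pp = (G E_p - 2F F_p + F E_q)/(2D), Gamma^p_pq = (G E_q - F G_p)/(2D), Gamma^p_qq = (2G F_q - G G_p - F G_q)/(2D), Gamma^q_pp = (2E F_p - E E_q - F E_p)/(2D), Gamma^q_pq = (E G_p - F E_q)/(2D), Gamma^q_qq = (E G_q - 2F F_q + F G_p)/(2D); substitute and cancel common factors

Answer: Gamma_ppp = 0, Gamma_ppq = (24*q^3 + 4*q)/(48*p^2*q^2 - 16*p*q + 12*q^4 + 4*q^2 + 3), Gamma_pqq = (24*p*q^2 + 4*p)/(48*p^2*q^2 - 16*p*q + 12*q^4 + 4*q^2 + 3), Gamma_qpp = 0, Gamma_qpq = (48*p*q^2 - 8*q)/(48*p^2*q^2 - 16*p*q + 12*q^4 + 4*q^2 + 3), Gamma_qqq = (48*p^2*q - 8*p)/(48*p^2*q^2 - 16*p*q + 12*q^4 + 4*q^2 + 3)


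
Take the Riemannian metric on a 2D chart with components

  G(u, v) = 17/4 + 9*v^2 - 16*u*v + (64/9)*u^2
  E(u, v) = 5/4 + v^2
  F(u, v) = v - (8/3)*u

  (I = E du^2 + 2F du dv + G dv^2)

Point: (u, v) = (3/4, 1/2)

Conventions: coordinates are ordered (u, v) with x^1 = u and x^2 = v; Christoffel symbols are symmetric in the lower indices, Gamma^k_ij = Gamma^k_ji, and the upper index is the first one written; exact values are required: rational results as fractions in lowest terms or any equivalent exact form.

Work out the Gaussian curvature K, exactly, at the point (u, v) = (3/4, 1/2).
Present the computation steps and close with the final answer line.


E = 3/2, F = -3/2, G = 9/2, EG - F^2 = 9/2 at the point
E_u = 0, E_v = 1, F_u = -8/3, F_v = 1, G_u = 8/3, G_v = -3
E_vv = 2, F_uv = 0, G_uu = 128/9
By Brioschi, K is (det M1 - det M2) divided by (EG - F^2) squared.
M1 = [[-E_vv/2 + F_uv - G_uu/2, E_u/2, F_u - E_v/2], [F_v - G_u/2, E, F], [G_v/2, F, G]] = [[-73/9, 0, -19/6], [-1/3, 3/2, -3/2], [-3/2, -3/2, 9/2]]; det M1 = -1085/24
M2 = [[0, E_v/2, G_u/2], [E_v/2, E, F], [G_u/2, F, G]] = [[0, 1/2, 4/3], [1/2, 3/2, -3/2], [4/3, -3/2, 9/2]]; det M2 = -139/24
det M1 - det M2 = -473/12; K = -473/12 / (9/2)^2 = -473/243

Answer: K = -473/243


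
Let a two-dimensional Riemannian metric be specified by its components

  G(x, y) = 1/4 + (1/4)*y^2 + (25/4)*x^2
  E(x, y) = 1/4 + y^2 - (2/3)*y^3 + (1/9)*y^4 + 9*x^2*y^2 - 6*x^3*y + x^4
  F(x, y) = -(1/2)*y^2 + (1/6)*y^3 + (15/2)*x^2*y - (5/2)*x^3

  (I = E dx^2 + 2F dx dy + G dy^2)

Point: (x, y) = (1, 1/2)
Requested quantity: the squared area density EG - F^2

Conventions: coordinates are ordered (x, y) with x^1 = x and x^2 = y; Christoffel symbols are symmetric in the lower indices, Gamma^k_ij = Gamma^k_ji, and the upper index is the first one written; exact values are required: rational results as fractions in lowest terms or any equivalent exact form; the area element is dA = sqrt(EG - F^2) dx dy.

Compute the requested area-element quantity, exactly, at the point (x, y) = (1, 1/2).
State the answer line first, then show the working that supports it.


Answer: EG - F^2 = 895/288

E = 97/144, F = 55/48, G = 105/16; EG - F^2 = 895/288
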